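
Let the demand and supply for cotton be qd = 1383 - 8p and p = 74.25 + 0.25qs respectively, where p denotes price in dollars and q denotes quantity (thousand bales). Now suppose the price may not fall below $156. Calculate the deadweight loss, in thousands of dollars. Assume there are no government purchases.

3072

Rearranging supply gives qs = 4p - 297. Without the control the market clears where 1383 - 8p = 4p - 297, i.e. p* = 140 and q* = 263.
Since 156 > 140, the floor is binding.
At p = 156: qd = 1383 - 8·156 = 135 and qs = 4·156 - 297 = 327.
Quantity traded falls to 135. At q = 135 the demand price is (1383 - 135)/8 = 156 and the supply price is (297 + 135)/4 = 108.
Deadweight loss = ½ · (156 - 108) · (263 - 135) = ½ · 48 · 128 = 3072.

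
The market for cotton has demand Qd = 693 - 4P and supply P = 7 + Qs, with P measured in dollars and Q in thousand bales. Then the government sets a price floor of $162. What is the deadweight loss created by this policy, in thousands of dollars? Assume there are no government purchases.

4840

Rearranging supply gives Qs = P - 7. In a free market, 693 - 4P = P - 7 gives the equilibrium P* = 140, Q* = 133.
The floor of 162 is above the equilibrium price 140, so it binds.
At P = 162: Qd = 693 - 4·162 = 45 and Qs = 162 - 7 = 155.
Quantity traded falls to 45. At Q = 45 the demand price is (693 - 45)/4 = 162 and the supply price is 7 + 45 = 52.
Deadweight loss = ½ · (162 - 52) · (133 - 45) = ½ · 110 · 88 = 4840.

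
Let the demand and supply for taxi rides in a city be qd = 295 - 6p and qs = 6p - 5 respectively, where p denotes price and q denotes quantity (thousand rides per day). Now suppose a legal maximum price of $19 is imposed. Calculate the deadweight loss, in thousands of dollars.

In a free market, 295 - 6p = 6p - 5 gives the equilibrium p* = 25, q* = 145.
Since 19 < 25, the ceiling is binding.
At p = 19: qd = 295 - 6·19 = 181 and qs = 6·19 - 5 = 109.
Quantity traded falls to 109. At q = 109 the demand price is (295 - 109)/6 = 31 and the supply price is (5 + 109)/6 = 19.
Deadweight loss = ½ · (31 - 19) · (145 - 109) = ½ · 12 · 36 = 216.

216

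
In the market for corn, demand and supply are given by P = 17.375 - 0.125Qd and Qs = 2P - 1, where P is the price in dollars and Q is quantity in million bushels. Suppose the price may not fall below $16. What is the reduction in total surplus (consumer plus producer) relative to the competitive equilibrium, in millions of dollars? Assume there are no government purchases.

Rearranging demand gives Qd = 139 - 8P. Without the control the market clears where 139 - 8P = 2P - 1, i.e. P* = 14 and Q* = 27.
The floor of 16 is above the equilibrium price 14, so it binds.
At P = 16: Qd = 139 - 8·16 = 11 and Qs = 2·16 - 1 = 31.
Quantity traded falls to 11. At Q = 11 the demand price is (139 - 11)/8 = 16 and the supply price is (1 + 11)/2 = 6.
Deadweight loss = ½ · (16 - 6) · (27 - 11) = ½ · 10 · 16 = 80.

80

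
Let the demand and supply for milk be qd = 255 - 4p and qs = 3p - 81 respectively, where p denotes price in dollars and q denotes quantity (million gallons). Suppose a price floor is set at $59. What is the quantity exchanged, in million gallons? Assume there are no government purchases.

19

Equilibrium: 255 - 4p = 3p - 81, so 336 = 7p and p* = 48, q* = 63.
Because the floor (59) lies above the market-clearing price, it is binding.
At p = 59: qd = 255 - 4·59 = 19 and qs = 3·59 - 81 = 96.
The quantity actually transacted is the short side, demand: 19.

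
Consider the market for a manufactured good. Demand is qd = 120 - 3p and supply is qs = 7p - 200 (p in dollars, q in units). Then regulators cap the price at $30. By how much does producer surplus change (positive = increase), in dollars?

Equilibrium: 120 - 3p = 7p - 200, so 320 = 10p and p* = 32, q* = 24.
Since 30 < 32, the ceiling is binding.
At p = 30: qd = 120 - 3·30 = 30 and qs = 7·30 - 200 = 10.
Producer surplus without the control is ½ · (32 - 200/7) · 24 = 288/7.
With the ceiling, producers sell 10 units at 30, so PS = ½ · (30 - 200/7) · 10 = 50/7.
Change in producer surplus = 50/7 - 288/7 = -34.

-34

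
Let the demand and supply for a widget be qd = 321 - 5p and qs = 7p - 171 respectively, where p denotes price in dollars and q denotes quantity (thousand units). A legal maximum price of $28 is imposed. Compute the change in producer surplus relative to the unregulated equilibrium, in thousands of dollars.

Equilibrium: 321 - 5p = 7p - 171, so 492 = 12p and p* = 41, q* = 116.
Because the ceiling (28) lies below the market-clearing price, it is binding.
At p = 28: qd = 321 - 5·28 = 181 and qs = 7·28 - 171 = 25.
Producer surplus without the control is ½ · (41 - 171/7) · 116 = 6728/7.
With the ceiling, producers sell 25 units at 28, so PS = ½ · (28 - 171/7) · 25 = 625/14.
Change in producer surplus = 625/14 - 6728/7 = -916.5.

-916.5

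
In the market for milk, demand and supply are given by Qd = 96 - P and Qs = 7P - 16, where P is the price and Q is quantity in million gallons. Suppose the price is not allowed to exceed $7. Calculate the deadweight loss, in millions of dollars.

Setting quantity demanded equal to quantity supplied, 96 - P = 7P - 16, gives P* = 14 and Q* = 82.
The ceiling of 7 is below the equilibrium price 14, so it binds.
At P = 7: Qd = 96 - 7 = 89 and Qs = 7·7 - 16 = 33.
Quantity traded falls to 33. At Q = 33 the demand price is 96 - 33 = 63 and the supply price is (16 + 33)/7 = 7.
Deadweight loss = ½ · (63 - 7) · (82 - 33) = ½ · 56 · 49 = 1372.

1372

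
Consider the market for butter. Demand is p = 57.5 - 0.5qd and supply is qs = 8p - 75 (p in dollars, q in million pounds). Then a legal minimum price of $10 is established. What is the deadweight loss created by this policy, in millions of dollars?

Rearranging demand gives qd = 115 - 2p. In a free market, 115 - 2p = 8p - 75 gives the equilibrium p* = 19, q* = 77.
The floor of 10 is below the equilibrium price 19, so it is not binding; the market clears at p* = 19, q* = 77.
Since the control does not bind, no trades are prevented and deadweight loss is zero.

0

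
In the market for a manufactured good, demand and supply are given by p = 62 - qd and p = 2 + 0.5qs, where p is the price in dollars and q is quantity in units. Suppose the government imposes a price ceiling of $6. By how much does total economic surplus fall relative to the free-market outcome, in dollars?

Rearranging demand gives qd = 62 - p; rearranging supply gives qs = 2p - 4. In a free market, 62 - p = 2p - 4 gives the equilibrium p* = 22, q* = 40.
Because the ceiling (6) lies below the market-clearing price, it is binding.
At p = 6: qd = 62 - 6 = 56 and qs = 2·6 - 4 = 8.
Quantity traded falls to 8. At q = 8 the demand price is 62 - 8 = 54 and the supply price is (4 + 8)/2 = 6.
Deadweight loss = ½ · (54 - 6) · (40 - 8) = ½ · 48 · 32 = 768.

768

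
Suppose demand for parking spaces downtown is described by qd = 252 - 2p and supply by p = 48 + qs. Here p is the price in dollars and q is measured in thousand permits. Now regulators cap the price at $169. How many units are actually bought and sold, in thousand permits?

52

Rearranging supply gives qs = p - 48. In a free market, 252 - 2p = p - 48 gives the equilibrium p* = 100, q* = 52.
Since 169 is above p* = 100, the ceiling does not bind and the free-market outcome prevails.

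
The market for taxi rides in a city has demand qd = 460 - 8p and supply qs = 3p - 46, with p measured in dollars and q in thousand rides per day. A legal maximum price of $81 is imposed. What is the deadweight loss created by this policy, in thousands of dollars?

Without the control the market clears where 460 - 8p = 3p - 46, i.e. p* = 46 and q* = 92.
The ceiling of 81 is above the equilibrium price 46, so it is not binding; the market clears at p* = 46, q* = 92.
Since the control does not bind, no trades are prevented and deadweight loss is zero.

0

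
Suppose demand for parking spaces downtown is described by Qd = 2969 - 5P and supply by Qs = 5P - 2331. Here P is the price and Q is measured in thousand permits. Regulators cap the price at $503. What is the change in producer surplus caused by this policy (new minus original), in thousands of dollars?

-6790.5

Setting quantity demanded equal to quantity supplied, 2969 - 5P = 5P - 2331, gives P* = 530 and Q* = 319.
The ceiling of 503 is below the equilibrium price 530, so it binds.
At P = 503: Qd = 2969 - 5·503 = 454 and Qs = 5·503 - 2331 = 184.
Producer surplus without the control is ½ · (530 - 466.2) · 319 = 10176.1.
With the ceiling, producers sell 184 units at 503, so PS = ½ · (503 - 466.2) · 184 = 3385.6.
Change in producer surplus = 3385.6 - 10176.1 = -6790.5.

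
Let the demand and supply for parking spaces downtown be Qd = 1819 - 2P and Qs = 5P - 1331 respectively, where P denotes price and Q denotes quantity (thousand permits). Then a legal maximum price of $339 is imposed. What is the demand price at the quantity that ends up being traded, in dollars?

Without the control the market clears where 1819 - 2P = 5P - 1331, i.e. P* = 450 and Q* = 919.
Because the ceiling (339) lies below the market-clearing price, it is binding.
At P = 339: Qd = 1819 - 2·339 = 1141 and Qs = 5·339 - 1331 = 364.
Only 364 units reach the market. On the demand curve, the marginal buyer's willingness to pay at Q = 364 is (1819 - 364)/2 = 727.5.

727.5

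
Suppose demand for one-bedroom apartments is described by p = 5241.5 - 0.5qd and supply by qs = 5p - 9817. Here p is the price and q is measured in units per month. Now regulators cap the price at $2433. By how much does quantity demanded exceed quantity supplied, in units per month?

Rearranging demand gives qd = 10483 - 2p. Without the control the market clears where 10483 - 2p = 5p - 9817, i.e. p* = 2900 and q* = 4683.
Since 2433 < 2900, the ceiling is binding.
At p = 2433: qd = 10483 - 2·2433 = 5617 and qs = 5·2433 - 9817 = 2348.
Shortage = qd - qs = 5617 - 2348 = 3269.

3269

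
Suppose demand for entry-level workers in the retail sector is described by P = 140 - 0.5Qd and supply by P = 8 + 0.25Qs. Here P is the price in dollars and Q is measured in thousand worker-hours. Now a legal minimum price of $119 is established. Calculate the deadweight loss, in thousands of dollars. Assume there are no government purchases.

Rearranging demand gives Qd = 280 - 2P; rearranging supply gives Qs = 4P - 32. In a free market, 280 - 2P = 4P - 32 gives the equilibrium P* = 52, Q* = 176.
The floor of 119 is above the equilibrium price 52, so it binds.
At P = 119: Qd = 280 - 2·119 = 42 and Qs = 4·119 - 32 = 444.
Quantity traded falls to 42. At Q = 42 the demand price is (280 - 42)/2 = 119 and the supply price is (32 + 42)/4 = 18.5.
Deadweight loss = ½ · (119 - 18.5) · (176 - 42) = ½ · 100.5 · 134 = 6733.5.

6733.5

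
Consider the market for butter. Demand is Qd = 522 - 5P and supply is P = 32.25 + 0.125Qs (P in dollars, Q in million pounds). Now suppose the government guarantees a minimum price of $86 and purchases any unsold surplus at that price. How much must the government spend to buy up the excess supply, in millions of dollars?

29068

Rearranging supply gives Qs = 8P - 258. Without the control the market clears where 522 - 5P = 8P - 258, i.e. P* = 60 and Q* = 222.
Since 86 > 60, the floor is binding.
At P = 86: Qd = 522 - 5·86 = 92 and Qs = 8·86 - 258 = 430.
Surplus = Qs - Qd = 338.
Government expenditure = surplus × support price = 338 × 86 = 29068.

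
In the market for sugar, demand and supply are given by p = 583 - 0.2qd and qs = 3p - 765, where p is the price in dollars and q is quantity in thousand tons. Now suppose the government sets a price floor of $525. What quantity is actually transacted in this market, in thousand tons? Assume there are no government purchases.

290

Rearranging demand gives qd = 2915 - 5p. In a free market, 2915 - 5p = 3p - 765 gives the equilibrium p* = 460, q* = 615.
Since 525 > 460, the floor is binding.
At p = 525: qd = 2915 - 5·525 = 290 and qs = 3·525 - 765 = 810.
The quantity actually transacted is the short side, demand: 290.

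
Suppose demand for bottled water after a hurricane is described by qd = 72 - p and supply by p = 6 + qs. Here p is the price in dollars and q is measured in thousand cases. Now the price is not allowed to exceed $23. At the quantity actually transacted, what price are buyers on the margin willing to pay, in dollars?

55

Rearranging supply gives qs = p - 6. Equilibrium: 72 - p = p - 6, so 78 = 2p and p* = 39, q* = 33.
Since 23 < 39, the ceiling is binding.
At p = 23: qd = 72 - 23 = 49 and qs = 23 - 6 = 17.
Only 17 units reach the market. On the demand curve, the marginal buyer's willingness to pay at q = 17 is (72 - 17) = 55.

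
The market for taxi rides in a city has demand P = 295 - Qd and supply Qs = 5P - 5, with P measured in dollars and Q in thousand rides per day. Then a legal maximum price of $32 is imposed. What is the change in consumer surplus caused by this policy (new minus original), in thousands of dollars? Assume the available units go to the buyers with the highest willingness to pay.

-1260

Rearranging demand gives Qd = 295 - P. Equilibrium: 295 - P = 5P - 5, so 300 = 6P and P* = 50, Q* = 245.
The ceiling of 32 is below the equilibrium price 50, so it binds.
At P = 32: Qd = 295 - 32 = 263 and Qs = 5·32 - 5 = 155.
Consumer surplus without the control is ½ · (295 - 50) · 245 = 30012.5.
With the ceiling, 155 units are sold at 32 (assume they go to the highest-value buyers). The demand price at Q = 155 is 140, so CS = ½ · [(295 - 32) + (140 - 32)] · 155 = 28752.5.
Change in consumer surplus = 28752.5 - 30012.5 = -1260.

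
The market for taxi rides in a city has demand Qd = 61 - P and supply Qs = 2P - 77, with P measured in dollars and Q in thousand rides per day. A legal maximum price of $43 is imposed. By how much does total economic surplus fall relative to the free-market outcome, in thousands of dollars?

27

Without the control the market clears where 61 - P = 2P - 77, i.e. P* = 46 and Q* = 15.
The ceiling of 43 is below the equilibrium price 46, so it binds.
At P = 43: Qd = 61 - 43 = 18 and Qs = 2·43 - 77 = 9.
Quantity traded falls to 9. At Q = 9 the demand price is 61 - 9 = 52 and the supply price is (77 + 9)/2 = 43.
Deadweight loss = ½ · (52 - 43) · (15 - 9) = ½ · 9 · 6 = 27.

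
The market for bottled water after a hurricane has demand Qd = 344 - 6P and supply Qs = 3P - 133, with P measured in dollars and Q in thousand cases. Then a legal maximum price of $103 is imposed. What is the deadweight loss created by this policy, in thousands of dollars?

Setting quantity demanded equal to quantity supplied, 344 - 6P = 3P - 133, gives P* = 53 and Q* = 26.
Since 103 is above P* = 53, the ceiling does not bind and the free-market outcome prevails.
Since the control does not bind, no trades are prevented and deadweight loss is zero.

0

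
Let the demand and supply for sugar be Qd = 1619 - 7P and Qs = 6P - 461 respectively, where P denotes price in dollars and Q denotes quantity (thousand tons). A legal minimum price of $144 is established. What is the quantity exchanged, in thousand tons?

Setting quantity demanded equal to quantity supplied, 1619 - 7P = 6P - 461, gives P* = 160 and Q* = 499.
Since 144 is below P* = 160, the floor does not bind and the free-market outcome prevails.

499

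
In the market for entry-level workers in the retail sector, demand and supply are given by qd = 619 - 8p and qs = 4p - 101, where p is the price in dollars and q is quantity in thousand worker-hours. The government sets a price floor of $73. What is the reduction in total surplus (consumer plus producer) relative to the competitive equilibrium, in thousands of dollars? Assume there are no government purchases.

Without the control the market clears where 619 - 8p = 4p - 101, i.e. p* = 60 and q* = 139.
The floor of 73 is above the equilibrium price 60, so it binds.
At p = 73: qd = 619 - 8·73 = 35 and qs = 4·73 - 101 = 191.
Quantity traded falls to 35. At q = 35 the demand price is (619 - 35)/8 = 73 and the supply price is (101 + 35)/4 = 34.
Deadweight loss = ½ · (73 - 34) · (139 - 35) = ½ · 39 · 104 = 2028.

2028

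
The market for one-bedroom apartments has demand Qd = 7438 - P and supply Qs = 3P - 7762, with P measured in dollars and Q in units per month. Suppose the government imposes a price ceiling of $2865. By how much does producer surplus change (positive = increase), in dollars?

-2090192.5

Equilibrium: 7438 - P = 3P - 7762, so 15200 = 4P and P* = 3800, Q* = 3638.
Because the ceiling (2865) lies below the market-clearing price, it is binding.
At P = 2865: Qd = 7438 - 2865 = 4573 and Qs = 3·2865 - 7762 = 833.
Producer surplus without the control is ½ · (3800 - 7762/3) · 3638 = 6617522/3.
With the ceiling, producers sell 833 units at 2865, so PS = ½ · (2865 - 7762/3) · 833 = 693889/6.
Change in producer surplus = 693889/6 - 6617522/3 = -2090192.5.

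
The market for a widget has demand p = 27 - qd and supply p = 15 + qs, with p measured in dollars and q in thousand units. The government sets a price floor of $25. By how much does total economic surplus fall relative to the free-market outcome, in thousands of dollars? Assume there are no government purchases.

Rearranging demand gives qd = 27 - p; rearranging supply gives qs = p - 15. Setting quantity demanded equal to quantity supplied, 27 - p = p - 15, gives p* = 21 and q* = 6.
Because the floor (25) lies above the market-clearing price, it is binding.
At p = 25: qd = 27 - 25 = 2 and qs = 25 - 15 = 10.
Quantity traded falls to 2. At q = 2 the demand price is 27 - 2 = 25 and the supply price is 15 + 2 = 17.
Deadweight loss = ½ · (25 - 17) · (6 - 2) = ½ · 8 · 4 = 16.

16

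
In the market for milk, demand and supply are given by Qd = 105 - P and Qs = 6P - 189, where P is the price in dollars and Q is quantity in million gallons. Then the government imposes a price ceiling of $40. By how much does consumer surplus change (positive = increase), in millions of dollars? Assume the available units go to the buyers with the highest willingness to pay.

30

Setting quantity demanded equal to quantity supplied, 105 - P = 6P - 189, gives P* = 42 and Q* = 63.
The ceiling of 40 is below the equilibrium price 42, so it binds.
At P = 40: Qd = 105 - 40 = 65 and Qs = 6·40 - 189 = 51.
Consumer surplus without the control is ½ · (105 - 42) · 63 = 1984.5.
With the ceiling, 51 units are sold at 40 (assume they go to the highest-value buyers). The demand price at Q = 51 is 54, so CS = ½ · [(105 - 40) + (54 - 40)] · 51 = 2014.5.
Change in consumer surplus = 2014.5 - 1984.5 = 30.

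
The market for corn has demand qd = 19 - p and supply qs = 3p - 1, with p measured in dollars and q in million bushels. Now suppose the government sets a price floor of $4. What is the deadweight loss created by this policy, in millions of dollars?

0

In a free market, 19 - p = 3p - 1 gives the equilibrium p* = 5, q* = 14.
Since 4 is below p* = 5, the floor does not bind and the free-market outcome prevails.
Since the control does not bind, no trades are prevented and deadweight loss is zero.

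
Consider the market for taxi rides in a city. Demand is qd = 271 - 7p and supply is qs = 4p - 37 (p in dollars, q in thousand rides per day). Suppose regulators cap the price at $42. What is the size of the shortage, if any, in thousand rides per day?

Equilibrium: 271 - 7p = 4p - 37, so 308 = 11p and p* = 28, q* = 75.
The ceiling of 42 is above the equilibrium price 28, so it is not binding; the market clears at p* = 28, q* = 75.
Since the control does not bind, there is no shortage.

0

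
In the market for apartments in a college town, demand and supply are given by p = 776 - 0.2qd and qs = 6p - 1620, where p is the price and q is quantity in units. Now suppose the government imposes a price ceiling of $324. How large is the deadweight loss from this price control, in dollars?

204441.6

Rearranging demand gives qd = 3880 - 5p. Without the control the market clears where 3880 - 5p = 6p - 1620, i.e. p* = 500 and q* = 1380.
Since 324 < 500, the ceiling is binding.
At p = 324: qd = 3880 - 5·324 = 2260 and qs = 6·324 - 1620 = 324.
Quantity traded falls to 324. At q = 324 the demand price is (3880 - 324)/5 = 711.2 and the supply price is (1620 + 324)/6 = 324.
Deadweight loss = ½ · (711.2 - 324) · (1380 - 324) = ½ · 387.2 · 1056 = 204441.6.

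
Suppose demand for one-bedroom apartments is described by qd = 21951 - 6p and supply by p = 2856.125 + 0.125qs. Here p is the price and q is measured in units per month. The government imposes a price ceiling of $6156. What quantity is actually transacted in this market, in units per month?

Rearranging supply gives qs = 8p - 22849. Equilibrium: 21951 - 6p = 8p - 22849, so 44800 = 14p and p* = 3200, q* = 2751.
Since 6156 is above p* = 3200, the ceiling does not bind and the free-market outcome prevails.

2751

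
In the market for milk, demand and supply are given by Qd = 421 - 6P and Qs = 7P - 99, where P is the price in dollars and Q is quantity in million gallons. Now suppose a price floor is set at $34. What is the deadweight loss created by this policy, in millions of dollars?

Without the control the market clears where 421 - 6P = 7P - 99, i.e. P* = 40 and Q* = 181.
The floor of 34 is below the equilibrium price 40, so it is not binding; the market clears at P* = 40, Q* = 181.
Since the control does not bind, no trades are prevented and deadweight loss is zero.

0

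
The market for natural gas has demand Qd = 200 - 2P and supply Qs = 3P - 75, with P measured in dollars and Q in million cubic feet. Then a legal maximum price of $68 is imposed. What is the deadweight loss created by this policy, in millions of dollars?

Without the control the market clears where 200 - 2P = 3P - 75, i.e. P* = 55 and Q* = 90.
Since 68 is above P* = 55, the ceiling does not bind and the free-market outcome prevails.
Since the control does not bind, no trades are prevented and deadweight loss is zero.

0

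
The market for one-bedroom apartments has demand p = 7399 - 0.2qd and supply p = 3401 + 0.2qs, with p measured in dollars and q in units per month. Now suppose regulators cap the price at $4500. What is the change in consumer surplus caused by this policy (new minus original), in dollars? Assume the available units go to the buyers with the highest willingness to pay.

Rearranging demand gives qd = 36995 - 5p; rearranging supply gives qs = 5p - 17005. Without the control the market clears where 36995 - 5p = 5p - 17005, i.e. p* = 5400 and q* = 9995.
Because the ceiling (4500) lies below the market-clearing price, it is binding.
At p = 4500: qd = 36995 - 5·4500 = 14495 and qs = 5·4500 - 17005 = 5495.
Consumer surplus without the control is ½ · (7399 - 5400) · 9995 = 9990002.5.
With the ceiling, 5495 units are sold at 4500 (assume they go to the highest-value buyers). The demand price at q = 5495 is 6300, so CS = ½ · [(7399 - 4500) + (6300 - 4500)] · 5495 = 12910502.5.
Change in consumer surplus = 12910502.5 - 9990002.5 = 2920500.

2920500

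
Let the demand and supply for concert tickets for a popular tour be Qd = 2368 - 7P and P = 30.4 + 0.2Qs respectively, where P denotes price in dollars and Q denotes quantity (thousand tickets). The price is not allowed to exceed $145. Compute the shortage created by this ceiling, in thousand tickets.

Rearranging supply gives Qs = 5P - 152. In a free market, 2368 - 7P = 5P - 152 gives the equilibrium P* = 210, Q* = 898.
Since 145 < 210, the ceiling is binding.
At P = 145: Qd = 2368 - 7·145 = 1353 and Qs = 5·145 - 152 = 573.
Shortage = Qd - Qs = 1353 - 573 = 780.

780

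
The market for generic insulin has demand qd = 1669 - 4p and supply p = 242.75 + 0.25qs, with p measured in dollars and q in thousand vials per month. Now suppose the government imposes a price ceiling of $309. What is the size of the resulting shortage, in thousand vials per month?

Rearranging supply gives qs = 4p - 971. Setting quantity demanded equal to quantity supplied, 1669 - 4p = 4p - 971, gives p* = 330 and q* = 349.
The ceiling of 309 is below the equilibrium price 330, so it binds.
At p = 309: qd = 1669 - 4·309 = 433 and qs = 4·309 - 971 = 265.
Shortage = qd - qs = 433 - 265 = 168.

168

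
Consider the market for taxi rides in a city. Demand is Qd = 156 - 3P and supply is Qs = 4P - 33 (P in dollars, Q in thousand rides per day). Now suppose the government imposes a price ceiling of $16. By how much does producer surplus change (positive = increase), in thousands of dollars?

Equilibrium: 156 - 3P = 4P - 33, so 189 = 7P and P* = 27, Q* = 75.
The ceiling of 16 is below the equilibrium price 27, so it binds.
At P = 16: Qd = 156 - 3·16 = 108 and Qs = 4·16 - 33 = 31.
Producer surplus without the control is ½ · (27 - 8.25) · 75 = 703.125.
With the ceiling, producers sell 31 units at 16, so PS = ½ · (16 - 8.25) · 31 = 120.125.
Change in producer surplus = 120.125 - 703.125 = -583.

-583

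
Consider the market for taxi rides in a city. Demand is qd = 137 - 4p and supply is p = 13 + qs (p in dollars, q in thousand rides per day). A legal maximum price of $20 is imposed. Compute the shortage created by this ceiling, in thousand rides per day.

50

Rearranging supply gives qs = p - 13. Without the control the market clears where 137 - 4p = p - 13, i.e. p* = 30 and q* = 17.
The ceiling of 20 is below the equilibrium price 30, so it binds.
At p = 20: qd = 137 - 4·20 = 57 and qs = 20 - 13 = 7.
Shortage = qd - qs = 57 - 7 = 50.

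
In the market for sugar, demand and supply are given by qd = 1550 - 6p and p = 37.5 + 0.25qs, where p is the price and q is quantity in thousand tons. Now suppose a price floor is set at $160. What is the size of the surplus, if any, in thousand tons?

Rearranging supply gives qs = 4p - 150. Without the control the market clears where 1550 - 6p = 4p - 150, i.e. p* = 170 and q* = 530.
Since 160 is below p* = 170, the floor does not bind and the free-market outcome prevails.
Since the control does not bind, there is no surplus.

0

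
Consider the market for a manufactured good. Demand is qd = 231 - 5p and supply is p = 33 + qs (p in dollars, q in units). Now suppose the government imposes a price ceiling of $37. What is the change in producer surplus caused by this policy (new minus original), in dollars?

Rearranging supply gives qs = p - 33. Setting quantity demanded equal to quantity supplied, 231 - 5p = p - 33, gives p* = 44 and q* = 11.
The ceiling of 37 is below the equilibrium price 44, so it binds.
At p = 37: qd = 231 - 5·37 = 46 and qs = 37 - 33 = 4.
Producer surplus without the control is ½ · (44 - 33) · 11 = 60.5.
With the ceiling, producers sell 4 units at 37, so PS = ½ · (37 - 33) · 4 = 8.
Change in producer surplus = 8 - 60.5 = -52.5.

-52.5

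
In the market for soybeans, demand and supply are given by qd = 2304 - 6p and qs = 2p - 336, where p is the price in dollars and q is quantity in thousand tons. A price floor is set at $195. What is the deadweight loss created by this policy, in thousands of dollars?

0

Equilibrium: 2304 - 6p = 2p - 336, so 2640 = 8p and p* = 330, q* = 324.
Since 195 is below p* = 330, the floor does not bind and the free-market outcome prevails.
Since the control does not bind, no trades are prevented and deadweight loss is zero.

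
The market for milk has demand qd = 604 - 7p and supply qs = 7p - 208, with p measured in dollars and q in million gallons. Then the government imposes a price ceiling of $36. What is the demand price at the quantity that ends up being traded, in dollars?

80

Setting quantity demanded equal to quantity supplied, 604 - 7p = 7p - 208, gives p* = 58 and q* = 198.
Because the ceiling (36) lies below the market-clearing price, it is binding.
At p = 36: qd = 604 - 7·36 = 352 and qs = 7·36 - 208 = 44.
Only 44 units reach the market. On the demand curve, the marginal buyer's willingness to pay at q = 44 is (604 - 44)/7 = 80.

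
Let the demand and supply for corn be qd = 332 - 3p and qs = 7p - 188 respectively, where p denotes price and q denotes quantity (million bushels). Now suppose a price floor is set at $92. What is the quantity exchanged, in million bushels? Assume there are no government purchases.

In a free market, 332 - 3p = 7p - 188 gives the equilibrium p* = 52, q* = 176.
The floor of 92 is above the equilibrium price 52, so it binds.
At p = 92: qd = 332 - 3·92 = 56 and qs = 7·92 - 188 = 456.
The quantity actually transacted is the short side, demand: 56.

56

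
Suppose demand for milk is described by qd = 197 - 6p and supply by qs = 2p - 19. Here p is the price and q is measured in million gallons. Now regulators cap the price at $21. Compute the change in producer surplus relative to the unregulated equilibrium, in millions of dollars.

Without the control the market clears where 197 - 6p = 2p - 19, i.e. p* = 27 and q* = 35.
The ceiling of 21 is below the equilibrium price 27, so it binds.
At p = 21: qd = 197 - 6·21 = 71 and qs = 2·21 - 19 = 23.
Producer surplus without the control is ½ · (27 - 9.5) · 35 = 306.25.
With the ceiling, producers sell 23 units at 21, so PS = ½ · (21 - 9.5) · 23 = 132.25.
Change in producer surplus = 132.25 - 306.25 = -174.

-174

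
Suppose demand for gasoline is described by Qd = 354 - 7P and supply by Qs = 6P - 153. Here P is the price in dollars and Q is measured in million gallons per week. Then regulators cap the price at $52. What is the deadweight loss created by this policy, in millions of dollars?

Setting quantity demanded equal to quantity supplied, 354 - 7P = 6P - 153, gives P* = 39 and Q* = 81.
The ceiling of 52 is above the equilibrium price 39, so it is not binding; the market clears at P* = 39, Q* = 81.
Since the control does not bind, no trades are prevented and deadweight loss is zero.

0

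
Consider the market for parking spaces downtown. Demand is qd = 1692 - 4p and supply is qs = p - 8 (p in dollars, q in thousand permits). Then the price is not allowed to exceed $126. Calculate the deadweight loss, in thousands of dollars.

Setting quantity demanded equal to quantity supplied, 1692 - 4p = p - 8, gives p* = 340 and q* = 332.
Since 126 < 340, the ceiling is binding.
At p = 126: qd = 1692 - 4·126 = 1188 and qs = 126 - 8 = 118.
Quantity traded falls to 118. At q = 118 the demand price is (1692 - 118)/4 = 393.5 and the supply price is 8 + 118 = 126.
Deadweight loss = ½ · (393.5 - 126) · (332 - 118) = ½ · 267.5 · 214 = 28622.5.

28622.5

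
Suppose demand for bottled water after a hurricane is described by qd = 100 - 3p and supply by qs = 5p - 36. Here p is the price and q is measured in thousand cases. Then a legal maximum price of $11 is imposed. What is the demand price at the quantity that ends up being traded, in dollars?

27

In a free market, 100 - 3p = 5p - 36 gives the equilibrium p* = 17, q* = 49.
Since 11 < 17, the ceiling is binding.
At p = 11: qd = 100 - 3·11 = 67 and qs = 5·11 - 36 = 19.
Only 19 units reach the market. On the demand curve, the marginal buyer's willingness to pay at q = 19 is (100 - 19)/3 = 27.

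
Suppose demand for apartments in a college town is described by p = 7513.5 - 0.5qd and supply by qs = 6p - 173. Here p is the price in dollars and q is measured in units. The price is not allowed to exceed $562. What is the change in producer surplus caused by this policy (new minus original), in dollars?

Rearranging demand gives qd = 15027 - 2p. Setting quantity demanded equal to quantity supplied, 15027 - 2p = 6p - 173, gives p* = 1900 and q* = 11227.
The ceiling of 562 is below the equilibrium price 1900, so it binds.
At p = 562: qd = 15027 - 2·562 = 13903 and qs = 6·562 - 173 = 3199.
Producer surplus without the control is ½ · (1900 - 173/6) · 11227 = 126045529/12.
With the ceiling, producers sell 3199 units at 562, so PS = ½ · (562 - 173/6) · 3199 = 10233601/12.
Change in producer surplus = 10233601/12 - 126045529/12 = -9650994.

-9650994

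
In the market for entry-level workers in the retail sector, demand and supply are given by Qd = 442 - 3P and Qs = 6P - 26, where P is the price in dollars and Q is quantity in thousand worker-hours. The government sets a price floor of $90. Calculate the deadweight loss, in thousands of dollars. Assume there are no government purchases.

Equilibrium: 442 - 3P = 6P - 26, so 468 = 9P and P* = 52, Q* = 286.
The floor of 90 is above the equilibrium price 52, so it binds.
At P = 90: Qd = 442 - 3·90 = 172 and Qs = 6·90 - 26 = 514.
Quantity traded falls to 172. At Q = 172 the demand price is (442 - 172)/3 = 90 and the supply price is (26 + 172)/6 = 33.
Deadweight loss = ½ · (90 - 33) · (286 - 172) = ½ · 57 · 114 = 3249.

3249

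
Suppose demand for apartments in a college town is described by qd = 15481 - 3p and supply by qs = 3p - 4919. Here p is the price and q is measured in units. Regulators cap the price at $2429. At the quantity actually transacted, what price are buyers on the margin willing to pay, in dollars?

Setting quantity demanded equal to quantity supplied, 15481 - 3p = 3p - 4919, gives p* = 3400 and q* = 5281.
Since 2429 < 3400, the ceiling is binding.
At p = 2429: qd = 15481 - 3·2429 = 8194 and qs = 3·2429 - 4919 = 2368.
Only 2368 units reach the market. On the demand curve, the marginal buyer's willingness to pay at q = 2368 is (15481 - 2368)/3 = 4371.

4371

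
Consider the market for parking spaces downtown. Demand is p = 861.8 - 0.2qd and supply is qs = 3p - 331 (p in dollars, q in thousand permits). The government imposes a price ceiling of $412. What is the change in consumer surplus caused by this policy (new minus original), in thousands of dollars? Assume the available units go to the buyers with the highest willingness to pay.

Rearranging demand gives qd = 4309 - 5p. Without the control the market clears where 4309 - 5p = 3p - 331, i.e. p* = 580 and q* = 1409.
Since 412 < 580, the ceiling is binding.
At p = 412: qd = 4309 - 5·412 = 2249 and qs = 3·412 - 331 = 905.
Consumer surplus without the control is ½ · (861.8 - 580) · 1409 = 198528.1.
With the ceiling, 905 units are sold at 412 (assume they go to the highest-value buyers). The demand price at q = 905 is 680.8, so CS = ½ · [(861.8 - 412) + (680.8 - 412)] · 905 = 325166.5.
Change in consumer surplus = 325166.5 - 198528.1 = 126638.4.

126638.4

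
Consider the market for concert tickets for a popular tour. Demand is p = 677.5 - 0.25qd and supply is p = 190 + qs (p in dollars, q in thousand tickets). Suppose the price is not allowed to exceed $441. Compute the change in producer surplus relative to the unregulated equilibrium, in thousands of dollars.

-44549.5

Rearranging demand gives qd = 2710 - 4p; rearranging supply gives qs = p - 190. In a free market, 2710 - 4p = p - 190 gives the equilibrium p* = 580, q* = 390.
Since 441 < 580, the ceiling is binding.
At p = 441: qd = 2710 - 4·441 = 946 and qs = 441 - 190 = 251.
Producer surplus without the control is ½ · (580 - 190) · 390 = 76050.
With the ceiling, producers sell 251 units at 441, so PS = ½ · (441 - 190) · 251 = 31500.5.
Change in producer surplus = 31500.5 - 76050 = -44549.5.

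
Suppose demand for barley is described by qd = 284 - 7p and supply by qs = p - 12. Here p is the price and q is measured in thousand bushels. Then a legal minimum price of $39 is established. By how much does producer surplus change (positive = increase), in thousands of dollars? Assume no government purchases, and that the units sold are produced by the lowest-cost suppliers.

Without the control the market clears where 284 - 7p = p - 12, i.e. p* = 37 and q* = 25.
Since 39 > 37, the floor is binding.
At p = 39: qd = 284 - 7·39 = 11 and qs = 39 - 12 = 27.
Producer surplus without the control is ½ · (37 - 12) · 25 = 312.5.
With the floor, 11 units are sold at 39. The supply price at q = 11 is 23, so PS = ½ · [(39 - 12) + (39 - 23)] · 11 = 236.5.
Change in producer surplus = 236.5 - 312.5 = -76.

-76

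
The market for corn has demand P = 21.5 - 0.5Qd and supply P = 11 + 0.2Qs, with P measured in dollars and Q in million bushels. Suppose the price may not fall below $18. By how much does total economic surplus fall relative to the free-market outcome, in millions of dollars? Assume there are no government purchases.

Rearranging demand gives Qd = 43 - 2P; rearranging supply gives Qs = 5P - 55. Without the control the market clears where 43 - 2P = 5P - 55, i.e. P* = 14 and Q* = 15.
The floor of 18 is above the equilibrium price 14, so it binds.
At P = 18: Qd = 43 - 2·18 = 7 and Qs = 5·18 - 55 = 35.
Quantity traded falls to 7. At Q = 7 the demand price is (43 - 7)/2 = 18 and the supply price is (55 + 7)/5 = 12.4.
Deadweight loss = ½ · (18 - 12.4) · (15 - 7) = ½ · 5.6 · 8 = 22.4.

22.4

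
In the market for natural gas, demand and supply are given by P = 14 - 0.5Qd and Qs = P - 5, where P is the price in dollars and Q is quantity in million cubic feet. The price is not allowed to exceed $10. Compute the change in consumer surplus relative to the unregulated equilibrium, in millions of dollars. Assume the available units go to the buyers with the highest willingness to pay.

Rearranging demand gives Qd = 28 - 2P. Without the control the market clears where 28 - 2P = P - 5, i.e. P* = 11 and Q* = 6.
Since 10 < 11, the ceiling is binding.
At P = 10: Qd = 28 - 2·10 = 8 and Qs = 10 - 5 = 5.
Consumer surplus without the control is ½ · (14 - 11) · 6 = 9.
With the ceiling, 5 units are sold at 10 (assume they go to the highest-value buyers). The demand price at Q = 5 is 11.5, so CS = ½ · [(14 - 10) + (11.5 - 10)] · 5 = 13.75.
Change in consumer surplus = 13.75 - 9 = 4.75.

4.75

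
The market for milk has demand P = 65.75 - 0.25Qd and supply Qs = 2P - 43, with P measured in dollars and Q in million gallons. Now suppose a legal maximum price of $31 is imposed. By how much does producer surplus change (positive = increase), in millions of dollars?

Rearranging demand gives Qd = 263 - 4P. Without the control the market clears where 263 - 4P = 2P - 43, i.e. P* = 51 and Q* = 59.
Since 31 < 51, the ceiling is binding.
At P = 31: Qd = 263 - 4·31 = 139 and Qs = 2·31 - 43 = 19.
Producer surplus without the control is ½ · (51 - 21.5) · 59 = 870.25.
With the ceiling, producers sell 19 units at 31, so PS = ½ · (31 - 21.5) · 19 = 90.25.
Change in producer surplus = 90.25 - 870.25 = -780.

-780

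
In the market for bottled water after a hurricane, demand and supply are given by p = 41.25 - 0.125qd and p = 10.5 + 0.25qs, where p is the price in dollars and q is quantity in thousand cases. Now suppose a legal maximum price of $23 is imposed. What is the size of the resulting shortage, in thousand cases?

Rearranging demand gives qd = 330 - 8p; rearranging supply gives qs = 4p - 42. In a free market, 330 - 8p = 4p - 42 gives the equilibrium p* = 31, q* = 82.
The ceiling of 23 is below the equilibrium price 31, so it binds.
At p = 23: qd = 330 - 8·23 = 146 and qs = 4·23 - 42 = 50.
Shortage = qd - qs = 146 - 50 = 96.

96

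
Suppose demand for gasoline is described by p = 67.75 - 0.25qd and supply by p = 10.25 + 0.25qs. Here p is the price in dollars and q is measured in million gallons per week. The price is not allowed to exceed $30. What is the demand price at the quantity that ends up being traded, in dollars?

48

Rearranging demand gives qd = 271 - 4p; rearranging supply gives qs = 4p - 41. Without the control the market clears where 271 - 4p = 4p - 41, i.e. p* = 39 and q* = 115.
The ceiling of 30 is below the equilibrium price 39, so it binds.
At p = 30: qd = 271 - 4·30 = 151 and qs = 4·30 - 41 = 79.
Only 79 units reach the market. On the demand curve, the marginal buyer's willingness to pay at q = 79 is (271 - 79)/4 = 48.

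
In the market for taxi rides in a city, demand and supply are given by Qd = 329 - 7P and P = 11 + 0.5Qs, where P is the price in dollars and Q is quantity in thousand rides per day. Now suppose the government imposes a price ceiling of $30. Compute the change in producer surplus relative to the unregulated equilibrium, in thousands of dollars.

-423

Rearranging supply gives Qs = 2P - 22. Equilibrium: 329 - 7P = 2P - 22, so 351 = 9P and P* = 39, Q* = 56.
Since 30 < 39, the ceiling is binding.
At P = 30: Qd = 329 - 7·30 = 119 and Qs = 2·30 - 22 = 38.
Producer surplus without the control is ½ · (39 - 11) · 56 = 784.
With the ceiling, producers sell 38 units at 30, so PS = ½ · (30 - 11) · 38 = 361.
Change in producer surplus = 361 - 784 = -423.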